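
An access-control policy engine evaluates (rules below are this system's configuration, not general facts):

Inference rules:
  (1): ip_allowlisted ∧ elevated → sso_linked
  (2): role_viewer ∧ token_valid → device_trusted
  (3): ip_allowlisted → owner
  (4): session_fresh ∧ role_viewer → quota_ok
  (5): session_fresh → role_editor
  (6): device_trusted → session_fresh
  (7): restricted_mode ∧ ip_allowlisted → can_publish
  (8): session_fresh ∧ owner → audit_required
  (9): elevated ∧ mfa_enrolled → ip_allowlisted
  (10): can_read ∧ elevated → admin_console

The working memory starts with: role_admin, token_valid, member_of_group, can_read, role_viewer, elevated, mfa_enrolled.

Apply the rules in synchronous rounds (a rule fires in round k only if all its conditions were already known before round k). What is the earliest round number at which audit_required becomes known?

Round 1: (2) [role_viewer ∧ token_valid → device_trusted]; (9) [elevated ∧ mfa_enrolled → ip_allowlisted]; (10) [can_read ∧ elevated → admin_console]. Adds device_trusted, ip_allowlisted, admin_console.
Round 2: (1) [ip_allowlisted ∧ elevated → sso_linked]; (3) [ip_allowlisted → owner]; (6) [device_trusted → session_fresh]. Adds sso_linked, owner, session_fresh.
Round 3: (4) [session_fresh ∧ role_viewer → quota_ok]; (5) [session_fresh → role_editor]; (8) [session_fresh ∧ owner → audit_required]. Adds quota_ok, role_editor, audit_required.
audit_required first appears in round 3.

3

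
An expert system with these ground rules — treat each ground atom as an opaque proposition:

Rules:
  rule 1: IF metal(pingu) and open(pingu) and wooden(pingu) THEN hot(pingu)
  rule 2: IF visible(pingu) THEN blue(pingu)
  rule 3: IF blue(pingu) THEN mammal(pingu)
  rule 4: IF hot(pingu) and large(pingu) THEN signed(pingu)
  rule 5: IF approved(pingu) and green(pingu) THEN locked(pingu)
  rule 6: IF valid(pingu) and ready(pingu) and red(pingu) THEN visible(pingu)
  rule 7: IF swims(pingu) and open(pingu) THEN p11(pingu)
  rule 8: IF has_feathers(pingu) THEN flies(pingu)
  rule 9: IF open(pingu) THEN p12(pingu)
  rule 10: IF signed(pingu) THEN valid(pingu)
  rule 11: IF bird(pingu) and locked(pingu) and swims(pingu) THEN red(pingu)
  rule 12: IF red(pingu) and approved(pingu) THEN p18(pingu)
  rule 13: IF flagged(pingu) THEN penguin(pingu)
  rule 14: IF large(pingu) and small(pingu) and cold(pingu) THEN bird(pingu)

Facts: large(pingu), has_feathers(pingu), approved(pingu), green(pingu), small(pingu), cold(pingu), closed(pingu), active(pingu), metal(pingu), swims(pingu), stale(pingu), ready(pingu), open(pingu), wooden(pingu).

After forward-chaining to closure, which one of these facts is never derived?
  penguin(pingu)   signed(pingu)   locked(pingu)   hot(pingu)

penguin(pingu)

Round 1 — rule 1, rule 5, rule 7, rule 8, rule 9, rule 14, derive hot(pingu), locked(pingu), p11(pingu), flies(pingu), p12(pingu), bird(pingu).
Round 2 — rule 4, rule 11, derive signed(pingu), red(pingu).
Round 3 — rule 10, rule 12, derive valid(pingu), p18(pingu).
Round 4 — rule 6, derive visible(pingu).
Round 5 — rule 2, derive blue(pingu).
Round 6 — rule 3, derive mammal(pingu).
Derived: hot(pingu) (round 1), locked(pingu) (round 1), signed(pingu) (round 2). penguin(pingu) never appears in any round.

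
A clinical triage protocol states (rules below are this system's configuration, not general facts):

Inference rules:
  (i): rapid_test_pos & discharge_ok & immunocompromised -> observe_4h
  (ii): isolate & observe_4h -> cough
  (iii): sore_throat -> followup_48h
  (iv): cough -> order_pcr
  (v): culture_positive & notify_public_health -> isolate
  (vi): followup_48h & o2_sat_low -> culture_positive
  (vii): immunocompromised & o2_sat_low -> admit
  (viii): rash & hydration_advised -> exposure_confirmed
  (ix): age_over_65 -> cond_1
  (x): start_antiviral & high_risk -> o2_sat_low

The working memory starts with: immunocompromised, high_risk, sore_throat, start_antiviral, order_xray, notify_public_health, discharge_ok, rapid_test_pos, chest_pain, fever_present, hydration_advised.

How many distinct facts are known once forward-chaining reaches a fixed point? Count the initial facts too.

19

Round 1 fires (i), (iii), (x), giving observe_4h, followup_48h, o2_sat_low.
Round 2 fires (vi), (vii), giving culture_positive, admit.
Round 3 fires (v), giving isolate.
Round 4 fires (ii), giving cough.
Round 5 fires (iv), giving order_pcr.
Closure: {admit, chest_pain, cough, culture_positive, discharge_ok, fever_present, followup_48h, high_risk, hydration_advised, immunocompromised, isolate, notify_public_health, o2_sat_low, observe_4h, order_pcr, order_xray, rapid_test_pos, sore_throat, start_antiviral} — 19 facts.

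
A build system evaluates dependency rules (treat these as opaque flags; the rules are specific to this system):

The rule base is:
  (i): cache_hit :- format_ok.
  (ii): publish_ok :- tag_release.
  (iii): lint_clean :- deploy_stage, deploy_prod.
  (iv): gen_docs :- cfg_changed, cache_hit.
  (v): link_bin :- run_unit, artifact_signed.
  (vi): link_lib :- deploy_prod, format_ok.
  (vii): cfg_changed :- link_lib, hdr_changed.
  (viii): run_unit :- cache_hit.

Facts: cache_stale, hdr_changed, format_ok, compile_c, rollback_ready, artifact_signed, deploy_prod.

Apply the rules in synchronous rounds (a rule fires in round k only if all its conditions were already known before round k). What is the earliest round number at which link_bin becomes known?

3

Round 1: (i) [cache_hit :- format_ok.]; (vi) [link_lib :- deploy_prod, format_ok.]. Adds cache_hit, link_lib.
Round 2: (vii) [cfg_changed :- link_lib, hdr_changed.]; (viii) [run_unit :- cache_hit.]. Adds cfg_changed, run_unit.
Round 3: (iv) [gen_docs :- cfg_changed, cache_hit.]; (v) [link_bin :- run_unit, artifact_signed.]. Adds gen_docs, link_bin.
link_bin first appears in round 3.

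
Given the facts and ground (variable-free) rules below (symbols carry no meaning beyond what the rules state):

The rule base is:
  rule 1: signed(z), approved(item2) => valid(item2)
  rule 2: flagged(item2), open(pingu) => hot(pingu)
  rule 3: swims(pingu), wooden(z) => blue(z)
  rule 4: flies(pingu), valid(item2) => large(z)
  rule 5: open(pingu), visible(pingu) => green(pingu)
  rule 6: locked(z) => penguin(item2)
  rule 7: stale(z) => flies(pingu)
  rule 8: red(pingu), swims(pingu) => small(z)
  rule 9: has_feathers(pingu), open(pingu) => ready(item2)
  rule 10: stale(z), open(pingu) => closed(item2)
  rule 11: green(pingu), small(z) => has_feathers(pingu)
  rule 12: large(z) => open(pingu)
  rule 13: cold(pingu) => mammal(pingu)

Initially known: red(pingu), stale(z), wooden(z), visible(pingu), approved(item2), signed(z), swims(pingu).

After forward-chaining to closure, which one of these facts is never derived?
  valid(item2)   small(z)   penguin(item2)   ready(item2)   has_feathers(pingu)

Round 1 — rule 1, rule 3, rule 7, rule 8, derive valid(item2), blue(z), flies(pingu), small(z).
Round 2 — rule 4, derive large(z).
Round 3 — rule 12, derive open(pingu).
Round 4 — rule 5, rule 10, derive green(pingu), closed(item2).
Round 5 — rule 11, derive has_feathers(pingu).
Round 6 — rule 9, derive ready(item2).
Derived: ready(item2) (round 6), has_feathers(pingu) (round 5), valid(item2) (round 1), small(z) (round 1). penguin(item2) never appears in any round.

penguin(item2)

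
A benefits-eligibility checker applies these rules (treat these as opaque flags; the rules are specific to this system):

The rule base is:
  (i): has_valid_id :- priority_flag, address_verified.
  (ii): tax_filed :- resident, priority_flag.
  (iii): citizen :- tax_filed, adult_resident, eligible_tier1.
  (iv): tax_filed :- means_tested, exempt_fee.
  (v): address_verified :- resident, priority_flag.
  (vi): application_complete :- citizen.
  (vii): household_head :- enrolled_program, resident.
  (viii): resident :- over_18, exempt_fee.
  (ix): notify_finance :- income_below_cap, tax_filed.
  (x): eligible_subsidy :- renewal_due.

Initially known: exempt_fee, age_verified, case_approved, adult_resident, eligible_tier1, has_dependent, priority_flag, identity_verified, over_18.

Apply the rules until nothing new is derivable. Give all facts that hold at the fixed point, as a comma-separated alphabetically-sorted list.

address_verified, adult_resident, age_verified, application_complete, case_approved, citizen, eligible_tier1, exempt_fee, has_dependent, has_valid_id, identity_verified, over_18, priority_flag, resident, tax_filed

Round 1: (viii) [resident :- over_18, exempt_fee.]. Adds resident.
Round 2: (ii) [tax_filed :- resident, priority_flag.]; (v) [address_verified :- resident, priority_flag.]. Adds tax_filed, address_verified.
Round 3: (i) [has_valid_id :- priority_flag, address_verified.]; (iii) [citizen :- tax_filed, adult_resident, eligible_tier1.]. Adds has_valid_id, citizen.
Round 4: (vi) [application_complete :- citizen.]. Adds application_complete.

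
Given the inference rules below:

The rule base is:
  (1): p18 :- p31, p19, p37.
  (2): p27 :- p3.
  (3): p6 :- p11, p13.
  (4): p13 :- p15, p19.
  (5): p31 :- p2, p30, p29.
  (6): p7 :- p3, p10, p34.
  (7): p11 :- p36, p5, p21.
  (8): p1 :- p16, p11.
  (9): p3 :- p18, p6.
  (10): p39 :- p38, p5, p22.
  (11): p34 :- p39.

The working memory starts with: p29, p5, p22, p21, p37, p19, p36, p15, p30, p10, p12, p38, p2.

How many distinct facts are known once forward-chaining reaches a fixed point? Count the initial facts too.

23

[1] (4) [p13 :- p15, p19.]; (5) [p31 :- p2, p30, p29.]; (7) [p11 :- p36, p5, p21.]; (10) [p39 :- p38, p5, p22.]. ⇒ new: p13, p31, p11, p39.
[2] (1) [p18 :- p31, p19, p37.]; (3) [p6 :- p11, p13.]; (11) [p34 :- p39.]. ⇒ new: p18, p6, p34.
[3] (9) [p3 :- p18, p6.]. ⇒ new: p3.
[4] (2) [p27 :- p3.]; (6) [p7 :- p3, p10, p34.]. ⇒ new: p27, p7.
Closure: {p10, p11, p12, p13, p15, p18, p19, p2, p21, p22, p27, p29, p3, p30, p31, p34, p36, p37, p38, p39, p5, p6, p7} — 23 facts.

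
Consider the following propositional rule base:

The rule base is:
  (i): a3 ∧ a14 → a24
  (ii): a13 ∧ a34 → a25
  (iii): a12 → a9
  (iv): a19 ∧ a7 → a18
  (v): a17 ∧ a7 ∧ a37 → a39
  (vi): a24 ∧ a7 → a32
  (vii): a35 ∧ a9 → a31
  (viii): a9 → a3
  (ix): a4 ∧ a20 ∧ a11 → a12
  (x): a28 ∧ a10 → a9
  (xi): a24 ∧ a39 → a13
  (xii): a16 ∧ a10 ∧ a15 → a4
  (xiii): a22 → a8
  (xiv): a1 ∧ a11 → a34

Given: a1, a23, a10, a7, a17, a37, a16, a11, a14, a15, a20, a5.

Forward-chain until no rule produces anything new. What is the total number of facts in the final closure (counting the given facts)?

Round 1 — (v), (xii), (xiv), derive a39, a4, a34.
Round 2 — (ix), derive a12.
Round 3 — (iii), derive a9.
Round 4 — (viii), derive a3.
Round 5 — (i), derive a24.
Round 6 — (vi), (xi), derive a32, a13.
Round 7 — (ii), derive a25.
Closure: {a1, a10, a11, a12, a13, a14, a15, a16, a17, a20, a23, a24, a25, a3, a32, a34, a37, a39, a4, a5, a7, a9} — 22 facts.

22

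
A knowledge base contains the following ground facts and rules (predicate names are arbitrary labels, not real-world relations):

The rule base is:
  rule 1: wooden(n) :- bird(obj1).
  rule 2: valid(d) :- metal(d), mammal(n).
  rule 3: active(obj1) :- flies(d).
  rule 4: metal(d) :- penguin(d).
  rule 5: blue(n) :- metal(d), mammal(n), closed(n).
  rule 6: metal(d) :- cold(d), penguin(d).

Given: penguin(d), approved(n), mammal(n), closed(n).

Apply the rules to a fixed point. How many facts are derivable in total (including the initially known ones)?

7

[1] rule 4 [metal(d) :- penguin(d).]. ⇒ new: metal(d).
[2] rule 2 [valid(d) :- metal(d), mammal(n).]; rule 5 [blue(n) :- metal(d), mammal(n), closed(n).]. ⇒ new: valid(d), blue(n).
Closure: {approved(n), blue(n), closed(n), mammal(n), metal(d), penguin(d), valid(d)} — 7 facts.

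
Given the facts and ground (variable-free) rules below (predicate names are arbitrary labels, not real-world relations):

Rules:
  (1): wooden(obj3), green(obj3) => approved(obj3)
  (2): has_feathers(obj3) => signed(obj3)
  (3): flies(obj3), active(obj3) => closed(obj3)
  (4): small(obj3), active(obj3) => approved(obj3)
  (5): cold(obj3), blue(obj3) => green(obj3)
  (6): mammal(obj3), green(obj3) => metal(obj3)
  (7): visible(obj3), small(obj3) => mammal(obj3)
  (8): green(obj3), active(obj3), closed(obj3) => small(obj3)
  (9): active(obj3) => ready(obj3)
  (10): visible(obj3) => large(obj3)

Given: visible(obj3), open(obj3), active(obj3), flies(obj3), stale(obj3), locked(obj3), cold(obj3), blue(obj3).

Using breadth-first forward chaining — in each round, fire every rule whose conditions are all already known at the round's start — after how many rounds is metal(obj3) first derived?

4

Round 1: (3) [flies(obj3), active(obj3) => closed(obj3)]; (5) [cold(obj3), blue(obj3) => green(obj3)]; (9) [active(obj3) => ready(obj3)]; (10) [visible(obj3) => large(obj3)]. Adds closed(obj3), green(obj3), ready(obj3), large(obj3).
Round 2: (8) [green(obj3), active(obj3), closed(obj3) => small(obj3)]. Adds small(obj3).
Round 3: (4) [small(obj3), active(obj3) => approved(obj3)]; (7) [visible(obj3), small(obj3) => mammal(obj3)]. Adds approved(obj3), mammal(obj3).
Round 4: (6) [mammal(obj3), green(obj3) => metal(obj3)]. Adds metal(obj3).
metal(obj3) first appears in round 4.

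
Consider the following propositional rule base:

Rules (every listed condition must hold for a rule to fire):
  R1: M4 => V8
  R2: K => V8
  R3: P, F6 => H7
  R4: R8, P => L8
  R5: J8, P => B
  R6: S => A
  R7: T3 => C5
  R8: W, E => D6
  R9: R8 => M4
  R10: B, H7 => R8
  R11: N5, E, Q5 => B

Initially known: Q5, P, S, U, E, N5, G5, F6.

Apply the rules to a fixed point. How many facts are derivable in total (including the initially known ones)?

Round 1 — R3, R6, R11, derive H7, A, B.
Round 2 — R10, derive R8.
Round 3 — R4, R9, derive L8, M4.
Round 4 — R1, derive V8.
Closure: {A, B, E, F6, G5, H7, L8, M4, N5, P, Q5, R8, S, U, V8} — 15 facts.

15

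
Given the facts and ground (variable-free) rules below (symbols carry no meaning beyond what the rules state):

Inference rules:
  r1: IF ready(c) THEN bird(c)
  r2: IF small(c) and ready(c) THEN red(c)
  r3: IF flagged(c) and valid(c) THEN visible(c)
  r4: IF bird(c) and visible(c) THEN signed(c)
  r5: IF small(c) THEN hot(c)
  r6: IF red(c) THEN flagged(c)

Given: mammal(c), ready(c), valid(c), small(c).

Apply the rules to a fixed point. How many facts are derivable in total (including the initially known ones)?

10

Round 1: r1 [IF ready(c) THEN bird(c)]; r2 [IF small(c) and ready(c) THEN red(c)]; r5 [IF small(c) THEN hot(c)]. Adds bird(c), red(c), hot(c).
Round 2: r6 [IF red(c) THEN flagged(c)]. Adds flagged(c).
Round 3: r3 [IF flagged(c) and valid(c) THEN visible(c)]. Adds visible(c).
Round 4: r4 [IF bird(c) and visible(c) THEN signed(c)]. Adds signed(c).
Closure: {bird(c), flagged(c), hot(c), mammal(c), ready(c), red(c), signed(c), small(c), valid(c), visible(c)} — 10 facts.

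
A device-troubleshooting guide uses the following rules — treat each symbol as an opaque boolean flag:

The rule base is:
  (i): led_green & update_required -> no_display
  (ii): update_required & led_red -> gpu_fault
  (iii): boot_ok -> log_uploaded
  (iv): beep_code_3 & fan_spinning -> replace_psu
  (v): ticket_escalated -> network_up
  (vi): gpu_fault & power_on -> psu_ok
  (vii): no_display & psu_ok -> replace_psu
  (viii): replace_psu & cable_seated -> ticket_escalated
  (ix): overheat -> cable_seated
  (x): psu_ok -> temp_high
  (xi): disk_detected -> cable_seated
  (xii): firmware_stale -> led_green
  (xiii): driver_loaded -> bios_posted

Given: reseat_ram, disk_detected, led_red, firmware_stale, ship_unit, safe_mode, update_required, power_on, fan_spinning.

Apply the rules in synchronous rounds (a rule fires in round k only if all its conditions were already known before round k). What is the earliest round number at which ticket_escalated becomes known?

Round 1: (ii) [update_required & led_red -> gpu_fault]; (xi) [disk_detected -> cable_seated]; (xii) [firmware_stale -> led_green]. Adds gpu_fault, cable_seated, led_green.
Round 2: (i) [led_green & update_required -> no_display]; (vi) [gpu_fault & power_on -> psu_ok]. Adds no_display, psu_ok.
Round 3: (vii) [no_display & psu_ok -> replace_psu]; (x) [psu_ok -> temp_high]. Adds replace_psu, temp_high.
Round 4: (viii) [replace_psu & cable_seated -> ticket_escalated]. Adds ticket_escalated.
ticket_escalated first appears in round 4.

4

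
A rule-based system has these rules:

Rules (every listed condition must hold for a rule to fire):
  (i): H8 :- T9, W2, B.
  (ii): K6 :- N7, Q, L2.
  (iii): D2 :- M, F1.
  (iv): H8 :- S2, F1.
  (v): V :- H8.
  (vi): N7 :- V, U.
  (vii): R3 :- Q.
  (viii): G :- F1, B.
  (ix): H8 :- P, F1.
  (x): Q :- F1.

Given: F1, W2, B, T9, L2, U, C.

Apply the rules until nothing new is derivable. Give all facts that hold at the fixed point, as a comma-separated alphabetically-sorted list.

Round 1 — (i), (viii), (x), derive H8, G, Q.
Round 2 — (v), (vii), derive V, R3.
Round 3 — (vi), derive N7.
Round 4 — (ii), derive K6.

B, C, F1, G, H8, K6, L2, N7, Q, R3, T9, U, V, W2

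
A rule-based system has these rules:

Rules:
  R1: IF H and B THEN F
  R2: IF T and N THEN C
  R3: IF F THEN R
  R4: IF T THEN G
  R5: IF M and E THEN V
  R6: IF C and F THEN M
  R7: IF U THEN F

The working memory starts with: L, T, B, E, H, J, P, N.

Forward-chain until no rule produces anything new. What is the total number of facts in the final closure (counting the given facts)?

14

Round 1: R1 [IF H and B THEN F]; R2 [IF T and N THEN C]; R4 [IF T THEN G]. Adds F, C, G.
Round 2: R3 [IF F THEN R]; R6 [IF C and F THEN M]. Adds R, M.
Round 3: R5 [IF M and E THEN V]. Adds V.
Closure: {B, C, E, F, G, H, J, L, M, N, P, R, T, V} — 14 facts.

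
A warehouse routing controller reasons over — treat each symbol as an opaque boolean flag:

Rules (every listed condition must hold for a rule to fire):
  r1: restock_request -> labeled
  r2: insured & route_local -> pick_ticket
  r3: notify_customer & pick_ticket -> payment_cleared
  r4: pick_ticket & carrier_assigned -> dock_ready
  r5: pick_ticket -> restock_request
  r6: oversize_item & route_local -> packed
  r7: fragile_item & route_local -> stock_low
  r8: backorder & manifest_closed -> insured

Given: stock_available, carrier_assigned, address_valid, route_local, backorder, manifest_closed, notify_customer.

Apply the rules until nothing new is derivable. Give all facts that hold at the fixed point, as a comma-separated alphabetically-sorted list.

[1] r8 [backorder & manifest_closed -> insured]. ⇒ new: insured.
[2] r2 [insured & route_local -> pick_ticket]. ⇒ new: pick_ticket.
[3] r3 [notify_customer & pick_ticket -> payment_cleared]; r4 [pick_ticket & carrier_assigned -> dock_ready]; r5 [pick_ticket -> restock_request]. ⇒ new: payment_cleared, dock_ready, restock_request.
[4] r1 [restock_request -> labeled]. ⇒ new: labeled.

address_valid, backorder, carrier_assigned, dock_ready, insured, labeled, manifest_closed, notify_customer, payment_cleared, pick_ticket, restock_request, route_local, stock_available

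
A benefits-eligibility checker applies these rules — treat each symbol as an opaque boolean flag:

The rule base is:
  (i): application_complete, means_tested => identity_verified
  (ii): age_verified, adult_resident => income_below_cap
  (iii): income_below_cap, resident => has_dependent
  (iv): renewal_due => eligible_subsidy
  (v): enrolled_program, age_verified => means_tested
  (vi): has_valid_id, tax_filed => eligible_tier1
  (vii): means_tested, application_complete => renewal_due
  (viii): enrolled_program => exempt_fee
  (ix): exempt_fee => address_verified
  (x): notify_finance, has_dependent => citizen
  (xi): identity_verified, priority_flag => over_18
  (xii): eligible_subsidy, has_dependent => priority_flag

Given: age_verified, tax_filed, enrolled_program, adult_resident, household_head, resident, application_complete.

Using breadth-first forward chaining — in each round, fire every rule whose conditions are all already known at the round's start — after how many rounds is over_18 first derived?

Round 1 fires (ii), (v), (viii), giving income_below_cap, means_tested, exempt_fee.
Round 2 fires (i), (iii), (vii), (ix), giving identity_verified, has_dependent, renewal_due, address_verified.
Round 3 fires (iv), giving eligible_subsidy.
Round 4 fires (xii), giving priority_flag.
Round 5 fires (xi), giving over_18.
over_18 first appears in round 5.

5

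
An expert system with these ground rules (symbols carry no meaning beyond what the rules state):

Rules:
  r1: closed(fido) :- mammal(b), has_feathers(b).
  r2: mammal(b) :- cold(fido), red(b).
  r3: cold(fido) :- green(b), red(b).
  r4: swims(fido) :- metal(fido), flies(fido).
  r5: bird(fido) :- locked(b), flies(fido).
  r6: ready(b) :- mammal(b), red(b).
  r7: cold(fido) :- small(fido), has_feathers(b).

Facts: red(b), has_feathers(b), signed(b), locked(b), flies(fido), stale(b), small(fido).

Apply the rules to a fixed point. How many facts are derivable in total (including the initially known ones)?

12

[1] r5 [bird(fido) :- locked(b), flies(fido).]; r7 [cold(fido) :- small(fido), has_feathers(b).]. ⇒ new: bird(fido), cold(fido).
[2] r2 [mammal(b) :- cold(fido), red(b).]. ⇒ new: mammal(b).
[3] r1 [closed(fido) :- mammal(b), has_feathers(b).]; r6 [ready(b) :- mammal(b), red(b).]. ⇒ new: closed(fido), ready(b).
Closure: {bird(fido), closed(fido), cold(fido), flies(fido), has_feathers(b), locked(b), mammal(b), ready(b), red(b), signed(b), small(fido), stale(b)} — 12 facts.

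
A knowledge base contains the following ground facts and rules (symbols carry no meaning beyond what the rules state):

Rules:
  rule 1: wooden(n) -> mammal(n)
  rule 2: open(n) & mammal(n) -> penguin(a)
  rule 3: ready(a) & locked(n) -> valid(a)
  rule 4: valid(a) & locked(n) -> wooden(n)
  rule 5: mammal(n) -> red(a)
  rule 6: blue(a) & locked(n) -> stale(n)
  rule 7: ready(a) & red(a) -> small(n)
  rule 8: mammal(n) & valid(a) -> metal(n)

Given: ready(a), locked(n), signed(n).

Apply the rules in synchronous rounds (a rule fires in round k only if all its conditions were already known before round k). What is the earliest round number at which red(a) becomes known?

Round 1: rule 3 [ready(a) & locked(n) -> valid(a)]. Adds valid(a).
Round 2: rule 4 [valid(a) & locked(n) -> wooden(n)]. Adds wooden(n).
Round 3: rule 1 [wooden(n) -> mammal(n)]. Adds mammal(n).
Round 4: rule 5 [mammal(n) -> red(a)]; rule 8 [mammal(n) & valid(a) -> metal(n)]. Adds red(a), metal(n).
red(a) first appears in round 4.

4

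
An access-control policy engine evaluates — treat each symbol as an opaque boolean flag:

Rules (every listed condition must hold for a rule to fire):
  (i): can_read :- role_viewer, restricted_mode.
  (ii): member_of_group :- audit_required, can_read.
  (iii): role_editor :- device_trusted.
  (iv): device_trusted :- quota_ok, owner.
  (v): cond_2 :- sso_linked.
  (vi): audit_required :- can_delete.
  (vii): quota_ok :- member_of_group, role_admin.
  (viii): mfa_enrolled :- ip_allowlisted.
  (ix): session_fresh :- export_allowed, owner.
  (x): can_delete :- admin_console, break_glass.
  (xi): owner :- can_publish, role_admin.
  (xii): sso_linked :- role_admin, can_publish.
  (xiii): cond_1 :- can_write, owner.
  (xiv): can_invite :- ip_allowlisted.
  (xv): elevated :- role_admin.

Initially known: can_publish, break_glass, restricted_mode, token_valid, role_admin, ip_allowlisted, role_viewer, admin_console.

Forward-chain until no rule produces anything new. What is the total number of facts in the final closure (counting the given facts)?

21

[1] (i) [can_read :- role_viewer, restricted_mode.]; (viii) [mfa_enrolled :- ip_allowlisted.]; (x) [can_delete :- admin_console, break_glass.]; (xi) [owner :- can_publish, role_admin.]; (xii) [sso_linked :- role_admin, can_publish.]; (xiv) [can_invite :- ip_allowlisted.]; (xv) [elevated :- role_admin.]. ⇒ new: can_read, mfa_enrolled, can_delete, owner, sso_linked, can_invite, elevated.
[2] (v) [cond_2 :- sso_linked.]; (vi) [audit_required :- can_delete.]. ⇒ new: cond_2, audit_required.
[3] (ii) [member_of_group :- audit_required, can_read.]. ⇒ new: member_of_group.
[4] (vii) [quota_ok :- member_of_group, role_admin.]. ⇒ new: quota_ok.
[5] (iv) [device_trusted :- quota_ok, owner.]. ⇒ new: device_trusted.
[6] (iii) [role_editor :- device_trusted.]. ⇒ new: role_editor.
Closure: {admin_console, audit_required, break_glass, can_delete, can_invite, can_publish, can_read, cond_2, device_trusted, elevated, ip_allowlisted, member_of_group, mfa_enrolled, owner, quota_ok, restricted_mode, role_admin, role_editor, role_viewer, sso_linked, token_valid} — 21 facts.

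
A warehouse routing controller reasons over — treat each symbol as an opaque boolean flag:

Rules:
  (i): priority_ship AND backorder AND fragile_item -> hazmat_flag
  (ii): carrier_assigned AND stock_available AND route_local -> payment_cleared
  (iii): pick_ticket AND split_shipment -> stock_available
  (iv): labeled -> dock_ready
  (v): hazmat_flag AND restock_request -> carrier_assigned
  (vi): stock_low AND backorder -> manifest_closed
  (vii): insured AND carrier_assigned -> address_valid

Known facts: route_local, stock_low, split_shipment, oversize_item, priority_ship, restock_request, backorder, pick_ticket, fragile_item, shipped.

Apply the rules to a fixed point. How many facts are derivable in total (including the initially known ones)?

15

[1] (i) [priority_ship AND backorder AND fragile_item -> hazmat_flag]; (iii) [pick_ticket AND split_shipment -> stock_available]; (vi) [stock_low AND backorder -> manifest_closed]. ⇒ new: hazmat_flag, stock_available, manifest_closed.
[2] (v) [hazmat_flag AND restock_request -> carrier_assigned]. ⇒ new: carrier_assigned.
[3] (ii) [carrier_assigned AND stock_available AND route_local -> payment_cleared]. ⇒ new: payment_cleared.
Closure: {backorder, carrier_assigned, fragile_item, hazmat_flag, manifest_closed, oversize_item, payment_cleared, pick_ticket, priority_ship, restock_request, route_local, shipped, split_shipment, stock_available, stock_low} — 15 facts.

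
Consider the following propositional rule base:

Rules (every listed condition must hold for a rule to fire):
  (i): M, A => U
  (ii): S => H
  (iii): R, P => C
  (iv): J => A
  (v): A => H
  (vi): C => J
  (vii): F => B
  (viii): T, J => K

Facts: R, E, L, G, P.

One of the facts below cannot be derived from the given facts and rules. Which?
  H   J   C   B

B

Round 1 — (iii), derive C.
Round 2 — (vi), derive J.
Round 3 — (iv), derive A.
Round 4 — (v), derive H.
Derived: H (round 4), J (round 2), C (round 1). B never appears in any round.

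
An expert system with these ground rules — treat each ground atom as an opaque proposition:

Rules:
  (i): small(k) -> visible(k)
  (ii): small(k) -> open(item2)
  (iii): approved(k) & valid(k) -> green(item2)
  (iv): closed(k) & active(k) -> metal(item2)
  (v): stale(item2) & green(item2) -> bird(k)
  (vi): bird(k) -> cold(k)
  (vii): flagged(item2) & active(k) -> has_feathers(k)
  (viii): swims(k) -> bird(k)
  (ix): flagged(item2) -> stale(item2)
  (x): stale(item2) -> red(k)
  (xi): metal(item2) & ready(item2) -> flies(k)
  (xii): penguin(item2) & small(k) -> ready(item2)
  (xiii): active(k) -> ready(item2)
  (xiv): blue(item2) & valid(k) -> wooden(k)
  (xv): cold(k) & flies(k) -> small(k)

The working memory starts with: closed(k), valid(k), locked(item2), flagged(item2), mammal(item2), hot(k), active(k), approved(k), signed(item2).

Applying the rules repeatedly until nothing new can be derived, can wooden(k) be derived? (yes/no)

Round 1 fires (iii), (iv), (vii), (ix), (xiii), giving green(item2), metal(item2), has_feathers(k), stale(item2), ready(item2).
Round 2 fires (v), (x), (xi), giving bird(k), red(k), flies(k).
Round 3 fires (vi), giving cold(k).
Round 4 fires (xv), giving small(k).
Round 5 fires (i), (ii), giving visible(k), open(item2).
Fixed point reached. wooden(k) is concluded only by (xiv); (xiv) needs blue(item2) (never derived).

no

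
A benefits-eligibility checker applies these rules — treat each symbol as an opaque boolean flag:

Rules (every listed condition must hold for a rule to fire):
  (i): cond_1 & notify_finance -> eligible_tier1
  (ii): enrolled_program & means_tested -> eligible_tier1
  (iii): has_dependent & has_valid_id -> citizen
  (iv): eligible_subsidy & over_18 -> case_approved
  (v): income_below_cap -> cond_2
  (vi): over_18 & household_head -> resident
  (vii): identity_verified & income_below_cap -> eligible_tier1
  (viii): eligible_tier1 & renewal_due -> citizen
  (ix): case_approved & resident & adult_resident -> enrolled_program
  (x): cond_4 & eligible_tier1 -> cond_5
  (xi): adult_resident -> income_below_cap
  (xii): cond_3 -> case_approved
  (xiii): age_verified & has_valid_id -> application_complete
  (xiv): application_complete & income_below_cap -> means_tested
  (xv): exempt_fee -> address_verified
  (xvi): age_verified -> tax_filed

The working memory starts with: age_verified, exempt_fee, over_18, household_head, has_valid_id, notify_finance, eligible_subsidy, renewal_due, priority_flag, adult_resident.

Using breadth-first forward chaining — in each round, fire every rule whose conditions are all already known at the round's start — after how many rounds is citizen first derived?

4

Round 1: (iv) [eligible_subsidy & over_18 -> case_approved]; (vi) [over_18 & household_head -> resident]; (xi) [adult_resident -> income_below_cap]; (xiii) [age_verified & has_valid_id -> application_complete]; (xv) [exempt_fee -> address_verified]; (xvi) [age_verified -> tax_filed]. New: case_approved, resident, income_below_cap, application_complete, address_verified, tax_filed.
Round 2: (v) [income_below_cap -> cond_2]; (ix) [case_approved & resident & adult_resident -> enrolled_program]; (xiv) [application_complete & income_below_cap -> means_tested]. New: cond_2, enrolled_program, means_tested.
Round 3: (ii) [enrolled_program & means_tested -> eligible_tier1]. New: eligible_tier1.
Round 4: (viii) [eligible_tier1 & renewal_due -> citizen]. New: citizen.
citizen first appears in round 4.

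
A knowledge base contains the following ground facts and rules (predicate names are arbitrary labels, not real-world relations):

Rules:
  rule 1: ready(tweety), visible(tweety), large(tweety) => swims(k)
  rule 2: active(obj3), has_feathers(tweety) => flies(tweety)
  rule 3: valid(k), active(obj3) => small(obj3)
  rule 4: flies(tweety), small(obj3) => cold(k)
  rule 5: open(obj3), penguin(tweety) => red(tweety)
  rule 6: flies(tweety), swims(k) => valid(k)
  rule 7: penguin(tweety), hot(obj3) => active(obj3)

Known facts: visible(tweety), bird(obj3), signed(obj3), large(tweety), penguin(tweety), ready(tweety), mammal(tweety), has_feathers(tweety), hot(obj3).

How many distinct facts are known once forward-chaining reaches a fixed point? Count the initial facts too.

Round 1: rule 1 [ready(tweety), visible(tweety), large(tweety) => swims(k)]; rule 7 [penguin(tweety), hot(obj3) => active(obj3)]. New: swims(k), active(obj3).
Round 2: rule 2 [active(obj3), has_feathers(tweety) => flies(tweety)]. New: flies(tweety).
Round 3: rule 6 [flies(tweety), swims(k) => valid(k)]. New: valid(k).
Round 4: rule 3 [valid(k), active(obj3) => small(obj3)]. New: small(obj3).
Round 5: rule 4 [flies(tweety), small(obj3) => cold(k)]. New: cold(k).
Closure: {active(obj3), bird(obj3), cold(k), flies(tweety), has_feathers(tweety), hot(obj3), large(tweety), mammal(tweety), penguin(tweety), ready(tweety), signed(obj3), small(obj3), swims(k), valid(k), visible(tweety)} — 15 facts.

15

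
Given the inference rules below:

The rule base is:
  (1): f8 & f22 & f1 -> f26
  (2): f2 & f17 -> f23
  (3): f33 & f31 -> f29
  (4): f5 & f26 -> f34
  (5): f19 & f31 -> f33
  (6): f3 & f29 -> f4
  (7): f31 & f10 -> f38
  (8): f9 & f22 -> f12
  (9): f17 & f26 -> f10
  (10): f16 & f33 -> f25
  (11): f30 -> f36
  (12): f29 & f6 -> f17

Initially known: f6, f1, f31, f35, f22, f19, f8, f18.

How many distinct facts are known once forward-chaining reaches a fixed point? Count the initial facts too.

Round 1: (1) [f8 & f22 & f1 -> f26]; (5) [f19 & f31 -> f33]. Adds f26, f33.
Round 2: (3) [f33 & f31 -> f29]. Adds f29.
Round 3: (12) [f29 & f6 -> f17]. Adds f17.
Round 4: (9) [f17 & f26 -> f10]. Adds f10.
Round 5: (7) [f31 & f10 -> f38]. Adds f38.
Closure: {f1, f10, f17, f18, f19, f22, f26, f29, f31, f33, f35, f38, f6, f8} — 14 facts.

14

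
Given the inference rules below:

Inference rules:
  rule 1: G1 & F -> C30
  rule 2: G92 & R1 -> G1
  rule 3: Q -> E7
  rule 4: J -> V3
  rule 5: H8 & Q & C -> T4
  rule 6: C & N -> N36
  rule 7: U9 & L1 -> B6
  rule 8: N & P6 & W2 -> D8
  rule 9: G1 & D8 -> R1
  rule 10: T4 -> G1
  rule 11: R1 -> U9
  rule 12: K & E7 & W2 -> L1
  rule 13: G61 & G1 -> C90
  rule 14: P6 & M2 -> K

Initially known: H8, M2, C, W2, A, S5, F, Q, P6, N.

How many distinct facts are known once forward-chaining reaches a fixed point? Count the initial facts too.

Round 1 fires rule 3, rule 5, rule 6, rule 8, rule 14, giving E7, T4, N36, D8, K.
Round 2 fires rule 10, rule 12, giving G1, L1.
Round 3 fires rule 1, rule 9, giving C30, R1.
Round 4 fires rule 11, giving U9.
Round 5 fires rule 7, giving B6.
Closure: {A, B6, C, C30, D8, E7, F, G1, H8, K, L1, M2, N, N36, P6, Q, R1, S5, T4, U9, W2} — 21 facts.

21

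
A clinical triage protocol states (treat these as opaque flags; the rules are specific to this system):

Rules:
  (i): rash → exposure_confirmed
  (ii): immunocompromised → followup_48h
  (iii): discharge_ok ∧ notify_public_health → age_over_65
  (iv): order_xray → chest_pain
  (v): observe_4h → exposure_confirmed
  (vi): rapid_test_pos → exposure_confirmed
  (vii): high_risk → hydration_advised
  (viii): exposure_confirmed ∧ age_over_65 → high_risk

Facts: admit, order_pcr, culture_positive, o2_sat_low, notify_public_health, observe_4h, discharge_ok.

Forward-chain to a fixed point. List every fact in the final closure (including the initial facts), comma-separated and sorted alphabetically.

Round 1: (iii) [discharge_ok ∧ notify_public_health → age_over_65]; (v) [observe_4h → exposure_confirmed]. Adds age_over_65, exposure_confirmed.
Round 2: (viii) [exposure_confirmed ∧ age_over_65 → high_risk]. Adds high_risk.
Round 3: (vii) [high_risk → hydration_advised]. Adds hydration_advised.

admit, age_over_65, culture_positive, discharge_ok, exposure_confirmed, high_risk, hydration_advised, notify_public_health, o2_sat_low, observe_4h, order_pcr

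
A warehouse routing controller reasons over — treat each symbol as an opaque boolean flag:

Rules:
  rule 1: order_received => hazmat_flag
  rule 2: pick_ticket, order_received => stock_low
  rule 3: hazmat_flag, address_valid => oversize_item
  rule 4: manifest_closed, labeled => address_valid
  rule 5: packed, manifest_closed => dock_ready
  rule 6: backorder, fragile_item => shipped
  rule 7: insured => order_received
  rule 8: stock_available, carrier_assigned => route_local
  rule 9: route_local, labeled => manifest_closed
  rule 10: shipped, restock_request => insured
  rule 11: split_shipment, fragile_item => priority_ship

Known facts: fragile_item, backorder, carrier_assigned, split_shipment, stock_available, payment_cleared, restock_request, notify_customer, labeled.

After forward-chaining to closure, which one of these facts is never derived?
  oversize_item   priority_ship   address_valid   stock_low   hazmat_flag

stock_low

Round 1: rule 6 [backorder, fragile_item => shipped]; rule 8 [stock_available, carrier_assigned => route_local]; rule 11 [split_shipment, fragile_item => priority_ship]. New: shipped, route_local, priority_ship.
Round 2: rule 9 [route_local, labeled => manifest_closed]; rule 10 [shipped, restock_request => insured]. New: manifest_closed, insured.
Round 3: rule 4 [manifest_closed, labeled => address_valid]; rule 7 [insured => order_received]. New: address_valid, order_received.
Round 4: rule 1 [order_received => hazmat_flag]. New: hazmat_flag.
Round 5: rule 3 [hazmat_flag, address_valid => oversize_item]. New: oversize_item.
Derived: address_valid (round 3), hazmat_flag (round 4), oversize_item (round 5), priority_ship (round 1). stock_low never appears in any round.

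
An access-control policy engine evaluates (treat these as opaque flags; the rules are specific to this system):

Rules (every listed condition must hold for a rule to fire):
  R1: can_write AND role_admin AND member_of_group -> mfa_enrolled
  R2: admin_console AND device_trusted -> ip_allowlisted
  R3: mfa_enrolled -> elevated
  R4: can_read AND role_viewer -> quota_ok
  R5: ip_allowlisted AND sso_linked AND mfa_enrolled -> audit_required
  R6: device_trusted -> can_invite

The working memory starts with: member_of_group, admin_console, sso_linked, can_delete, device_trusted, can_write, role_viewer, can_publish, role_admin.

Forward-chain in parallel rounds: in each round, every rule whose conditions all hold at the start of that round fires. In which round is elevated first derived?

2

Round 1: R1 [can_write AND role_admin AND member_of_group -> mfa_enrolled]; R2 [admin_console AND device_trusted -> ip_allowlisted]; R6 [device_trusted -> can_invite]. New: mfa_enrolled, ip_allowlisted, can_invite.
Round 2: R3 [mfa_enrolled -> elevated]; R5 [ip_allowlisted AND sso_linked AND mfa_enrolled -> audit_required]. New: elevated, audit_required.
elevated first appears in round 2.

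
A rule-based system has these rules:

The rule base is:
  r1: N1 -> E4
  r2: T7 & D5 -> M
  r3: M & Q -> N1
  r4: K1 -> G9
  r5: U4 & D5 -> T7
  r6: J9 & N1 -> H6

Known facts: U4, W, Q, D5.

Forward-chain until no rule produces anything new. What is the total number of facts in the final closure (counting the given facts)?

Round 1: r5 [U4 & D5 -> T7]. Adds T7.
Round 2: r2 [T7 & D5 -> M]. Adds M.
Round 3: r3 [M & Q -> N1]. Adds N1.
Round 4: r1 [N1 -> E4]. Adds E4.
Closure: {D5, E4, M, N1, Q, T7, U4, W} — 8 facts.

8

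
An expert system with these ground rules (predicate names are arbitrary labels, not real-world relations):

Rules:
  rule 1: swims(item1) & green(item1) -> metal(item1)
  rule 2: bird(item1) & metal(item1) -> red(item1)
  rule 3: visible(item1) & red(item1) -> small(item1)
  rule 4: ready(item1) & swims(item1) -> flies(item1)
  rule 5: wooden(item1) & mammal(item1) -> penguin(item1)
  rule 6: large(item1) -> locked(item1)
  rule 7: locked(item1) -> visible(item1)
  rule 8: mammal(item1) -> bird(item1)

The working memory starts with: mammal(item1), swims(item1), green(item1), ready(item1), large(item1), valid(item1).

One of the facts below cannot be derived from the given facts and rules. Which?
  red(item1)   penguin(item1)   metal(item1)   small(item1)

penguin(item1)

Round 1: rule 1 [swims(item1) & green(item1) -> metal(item1)]; rule 4 [ready(item1) & swims(item1) -> flies(item1)]; rule 6 [large(item1) -> locked(item1)]; rule 8 [mammal(item1) -> bird(item1)]. New: metal(item1), flies(item1), locked(item1), bird(item1).
Round 2: rule 2 [bird(item1) & metal(item1) -> red(item1)]; rule 7 [locked(item1) -> visible(item1)]. New: red(item1), visible(item1).
Round 3: rule 3 [visible(item1) & red(item1) -> small(item1)]. New: small(item1).
Derived: red(item1) (round 2), small(item1) (round 3), metal(item1) (round 1). penguin(item1) never appears in any round.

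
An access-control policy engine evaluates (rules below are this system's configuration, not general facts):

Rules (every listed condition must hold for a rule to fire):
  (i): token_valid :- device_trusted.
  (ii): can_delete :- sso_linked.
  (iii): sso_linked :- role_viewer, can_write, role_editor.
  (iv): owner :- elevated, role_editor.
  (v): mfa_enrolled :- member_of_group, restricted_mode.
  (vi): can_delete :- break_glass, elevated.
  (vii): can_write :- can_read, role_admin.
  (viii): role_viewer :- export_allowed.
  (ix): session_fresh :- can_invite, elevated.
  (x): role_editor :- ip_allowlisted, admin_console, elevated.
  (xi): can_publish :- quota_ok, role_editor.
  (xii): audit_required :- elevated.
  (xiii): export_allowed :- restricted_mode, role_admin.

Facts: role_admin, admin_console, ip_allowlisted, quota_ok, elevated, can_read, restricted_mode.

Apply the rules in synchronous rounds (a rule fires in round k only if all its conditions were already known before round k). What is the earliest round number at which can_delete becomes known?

Round 1: (vii) [can_write :- can_read, role_admin.]; (x) [role_editor :- ip_allowlisted, admin_console, elevated.]; (xii) [audit_required :- elevated.]; (xiii) [export_allowed :- restricted_mode, role_admin.]. Adds can_write, role_editor, audit_required, export_allowed.
Round 2: (iv) [owner :- elevated, role_editor.]; (viii) [role_viewer :- export_allowed.]; (xi) [can_publish :- quota_ok, role_editor.]. Adds owner, role_viewer, can_publish.
Round 3: (iii) [sso_linked :- role_viewer, can_write, role_editor.]. Adds sso_linked.
Round 4: (ii) [can_delete :- sso_linked.]. Adds can_delete.
can_delete first appears in round 4.

4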